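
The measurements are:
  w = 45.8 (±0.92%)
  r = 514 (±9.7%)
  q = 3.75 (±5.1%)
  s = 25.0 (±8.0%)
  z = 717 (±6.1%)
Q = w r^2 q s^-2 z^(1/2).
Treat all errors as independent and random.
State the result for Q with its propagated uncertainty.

(1.94 ± 0.503) × 10^6

Each factor contributes (exponent × relative error)² to (δQ/Q)²:
  (1·δw/w)² = (1×0.00920)² = 8.46e-05;  (2·δr/r)² = (2×0.0970)² = 0.0376;  (1·δq/q)² = (1×0.0510)² = 0.00260;  (-2·δs/s)² = (-2×0.0800)² = 0.0256;  (½·δz/z)² = (0.5×0.0610)² = 0.000930
δQ/Q = √(0.0669) = 0.259
Q = 1.94e+06, so δQ = 0.259 × 1.94e+06 = 5.03e+05.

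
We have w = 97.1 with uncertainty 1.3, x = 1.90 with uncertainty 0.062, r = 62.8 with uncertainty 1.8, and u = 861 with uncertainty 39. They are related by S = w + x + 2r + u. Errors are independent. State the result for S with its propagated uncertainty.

Absolute uncertainties add in quadrature for a linear combination:
  (δw)² = 1.69;  (δx)² = 0.00384;  (2·δr)² = 13.0;  (δu)² = 1520
δS = √(1540) = 39.2
S = 1090.

1090 ± 39.2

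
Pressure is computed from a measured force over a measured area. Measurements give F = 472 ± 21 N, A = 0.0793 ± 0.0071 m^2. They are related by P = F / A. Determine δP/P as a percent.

10.00%

Since P is a product/quotient, work with relative uncertainties:
  (1·δF/F)² = (1×0.0445)² = 0.00198;  (-1·δA/A)² = (-1×0.0895)² = 0.00802
δP/P = √(0.01000) = 0.1000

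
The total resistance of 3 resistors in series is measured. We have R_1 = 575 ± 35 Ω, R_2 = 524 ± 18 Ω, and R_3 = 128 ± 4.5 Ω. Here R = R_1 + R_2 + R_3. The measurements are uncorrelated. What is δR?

39.6 Ω

R is a linear combination, so absolute uncertainties add in quadrature:
  (δR_1)² = 1220;  (δR_2)² = 324;  (δR_3)² = 20.2
δR = √(1570) = 39.6 Ω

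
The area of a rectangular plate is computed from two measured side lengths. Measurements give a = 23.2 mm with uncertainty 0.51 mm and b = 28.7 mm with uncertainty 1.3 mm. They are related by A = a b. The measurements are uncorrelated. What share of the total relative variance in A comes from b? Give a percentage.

80.9%

(δA/A)² = (1·δa/a)² + (1·δb/b)²
  a term: (1×0.0220)² = 0.000483
  b term: (1×0.0453)² = 0.00205
Total = 0.00253. Share from b = 0.00205/0.00253 = 0.809.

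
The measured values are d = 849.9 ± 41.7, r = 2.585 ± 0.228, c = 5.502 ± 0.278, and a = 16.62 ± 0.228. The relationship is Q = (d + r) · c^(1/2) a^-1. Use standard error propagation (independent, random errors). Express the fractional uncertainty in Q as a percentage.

5.67%

Let u = d + r = 852.5. δu = √(δd² + δr²) = √(1740 + 0.0520) = 41.7, so δu/u = 0.0489.
Q is then a monomial in u, c, a:
δQ/Q = √((δu/u)² + (½·δc/c)² + (-1·δa/a)²) = √(0.00239 + 0.000638 + 0.000188) = 0.0567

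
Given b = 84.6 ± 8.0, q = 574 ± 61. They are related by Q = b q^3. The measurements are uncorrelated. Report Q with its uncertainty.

Q is a product of powers, so relative uncertainties combine in quadrature:
  (1·δb/b)² = (1×0.0946)² = 0.00894;  (3·δq/q)² = (3×0.106)² = 0.102
δQ/Q = √(0.111) = 0.333
Q = 1.6e+10, so δQ = 0.333 × 1.6e+10 = 5.32e+09.

(1.60 ± 0.532) × 10^10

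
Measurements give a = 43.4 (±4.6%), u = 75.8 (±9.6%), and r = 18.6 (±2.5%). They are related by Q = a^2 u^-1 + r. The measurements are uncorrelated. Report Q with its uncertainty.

Let p = a^2·u^-1 = 24.8. δp/p = √((2·δa/a)² + (-1·δu/u)²) = √(0.00846 + 0.00922) = 0.133, so δp = 3.30.
Q = p + r: δQ = √(δp² + δr²) = √(10.9 + 0.216) = 3.34
Q = 43.4.

43.4 ± 3.34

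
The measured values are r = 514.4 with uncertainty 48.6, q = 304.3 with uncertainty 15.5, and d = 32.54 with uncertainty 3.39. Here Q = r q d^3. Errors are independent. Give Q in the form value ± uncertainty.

Q is a product of powers, so relative uncertainties combine in quadrature:
  (1·δr/r)² = (1×0.0945)² = 0.00893;  (1·δq/q)² = (1×0.0509)² = 0.00259;  (3·δd/d)² = (3×0.104)² = 0.0977
δQ/Q = √(0.109) = 0.330
Q = 5.393e+09, so δQ = 0.330 × 5.393e+09 = 1.78e+09.

(5.393 ± 1.78) × 10^9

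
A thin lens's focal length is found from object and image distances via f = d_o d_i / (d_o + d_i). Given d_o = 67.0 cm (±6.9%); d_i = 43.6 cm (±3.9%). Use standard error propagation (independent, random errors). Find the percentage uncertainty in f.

3.60%

∂f/∂d_o = (d_i/(d_o+d_i))² = 0.155;  ∂f/∂d_i = (d_o/(d_o+d_i))² = 0.367
δf = √((∂f/∂d_o · δd_o)² + (∂f/∂d_i · δd_i)²) = √(0.516 + 0.389) = 0.952 cm
f = 26.4 cm, so δf/f = 0.952/26.4 = 0.0360.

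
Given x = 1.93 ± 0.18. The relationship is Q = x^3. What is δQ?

2.01

Q ∝ x^3, so δQ/Q = |3| · δx/x = 3 × 0.0933 = 0.280.
Q = 7.19, so δQ = 0.280 × 7.19 = 2.01.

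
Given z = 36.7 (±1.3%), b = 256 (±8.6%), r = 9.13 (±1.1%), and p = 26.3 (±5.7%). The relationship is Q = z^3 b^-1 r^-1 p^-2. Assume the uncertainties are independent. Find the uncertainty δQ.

0.00454

Q is a product of powers, so relative uncertainties combine in quadrature:
  (3·δz/z)² = (3×0.0130)² = 0.00152;  (-1·δb/b)² = (-1×0.0860)² = 0.00740;  (-1·δr/r)² = (-1×0.0110)² = 0.000121;  (-2·δp/p)² = (-2×0.0570)² = 0.0130
δQ/Q = √(0.0220) = 0.148
Q = 0.0306, so δQ = 0.148 × 0.0306 = 0.00454.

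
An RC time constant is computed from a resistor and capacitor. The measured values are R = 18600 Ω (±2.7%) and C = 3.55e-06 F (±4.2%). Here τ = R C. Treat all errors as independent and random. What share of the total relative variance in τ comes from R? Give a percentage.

29.2%

(δτ/τ)² = (1·δR/R)² + (1·δC/C)²
  R term: (1×0.0270)² = 0.000729
  C term: (1×0.0420)² = 0.00176
Total = 0.00249. Share from R = 0.000729/0.00249 = 0.292.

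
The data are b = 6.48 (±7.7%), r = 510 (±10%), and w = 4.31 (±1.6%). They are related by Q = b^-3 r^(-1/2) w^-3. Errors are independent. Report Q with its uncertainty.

(2.03 ± 0.490) × 10^-6

Relative error in a monomial: (δQ/Q)² = Σ (nᵢ · δxᵢ/xᵢ)².
  (-3·δb/b)² = (-3×0.0770)² = 0.0534;  (−½·δr/r)² = (-0.5×0.100)² = 0.00250;  (-3·δw/w)² = (-3×0.0160)² = 0.00230
δQ/Q = √(0.0582) = 0.241
Q = 2.03e-06, so δQ = 0.241 × 2.03e-06 = 4.9e-07.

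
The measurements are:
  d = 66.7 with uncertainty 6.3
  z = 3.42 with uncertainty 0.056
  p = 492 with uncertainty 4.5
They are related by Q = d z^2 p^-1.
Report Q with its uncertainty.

Since Q is a product/quotient, work with relative uncertainties:
  (1·δd/d)² = (1×0.0945)² = 0.00892;  (2·δz/z)² = (2×0.0164)² = 0.00107;  (-1·δp/p)² = (-1×0.00915)² = 8.37e-05
δQ/Q = √(0.0101) = 0.100
Q = 1.59, so δQ = 0.100 × 1.59 = 0.159.

1.59 ± 0.159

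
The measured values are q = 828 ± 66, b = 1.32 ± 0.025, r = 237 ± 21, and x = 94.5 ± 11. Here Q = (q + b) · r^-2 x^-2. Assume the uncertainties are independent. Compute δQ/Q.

Let u = q + b = 829. δu = √(δq² + δb²) = √(4360 + 0.000625) = 66.0, so δu/u = 0.0796.
Q is then a monomial in u, r, x:
δQ/Q = √((δu/u)² + (-2·δr/r)² + (-2·δx/x)²) = √(0.00633 + 0.0314 + 0.0542) = 0.303

0.303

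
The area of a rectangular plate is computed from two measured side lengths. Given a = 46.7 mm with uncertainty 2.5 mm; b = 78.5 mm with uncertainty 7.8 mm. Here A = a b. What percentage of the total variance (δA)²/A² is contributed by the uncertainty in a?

(δA/A)² = (1·δa/a)² + (1·δb/b)²
  a term: (1×0.0535)² = 0.00287
  b term: (1×0.0994)² = 0.00987
Total = 0.0127. Share from a = 0.00287/0.0127 = 0.225.

22.5%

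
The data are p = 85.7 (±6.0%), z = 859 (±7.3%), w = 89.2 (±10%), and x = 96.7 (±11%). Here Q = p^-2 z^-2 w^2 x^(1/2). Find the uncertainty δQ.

4.05e-06

Products/powers → add relative errors in quadrature, weighted by exponent:
  (-2·δp/p)² = (-2×0.0600)² = 0.0144;  (-2·δz/z)² = (-2×0.0730)² = 0.0213;  (2·δw/w)² = (2×0.100)² = 0.0400;  (½·δx/x)² = (0.5×0.110)² = 0.00302
δQ/Q = √(0.0787) = 0.281
Q = 1.44e-05, so δQ = 0.281 × 1.44e-05 = 4.05e-06.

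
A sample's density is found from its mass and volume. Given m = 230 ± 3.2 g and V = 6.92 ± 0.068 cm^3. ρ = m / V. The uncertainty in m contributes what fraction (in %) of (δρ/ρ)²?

(δρ/ρ)² = (1·δm/m)² + (-1·δV/V)²
  m term: (1×0.0139)² = 0.000194
  V term: (-1×0.00983)² = 9.66e-05
Total = 0.000290. Share from m = 0.000194/0.000290 = 0.667.

66.7%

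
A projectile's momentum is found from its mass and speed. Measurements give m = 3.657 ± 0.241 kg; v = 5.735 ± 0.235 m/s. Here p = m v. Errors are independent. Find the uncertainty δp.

p is a product of powers, so relative uncertainties combine in quadrature:
  (1·δm/m)² = (1×0.0659)² = 0.00434;  (1·δv/v)² = (1×0.0410)² = 0.00168
δp/p = √(0.00602) = 0.0776
p = 20.97 kg·m/s, so δp = 0.0776 × 20.97 = 1.63 kg·m/s.

1.63 kg·m/s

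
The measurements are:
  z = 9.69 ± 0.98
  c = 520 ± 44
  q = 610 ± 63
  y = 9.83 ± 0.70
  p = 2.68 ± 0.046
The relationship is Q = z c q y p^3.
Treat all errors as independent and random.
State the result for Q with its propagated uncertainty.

(5.82 ± 1.10) × 10^8

Each factor contributes (exponent × relative error)² to (δQ/Q)²:
  (1·δz/z)² = (1×0.101)² = 0.0102;  (1·δc/c)² = (1×0.0846)² = 0.00716;  (1·δq/q)² = (1×0.103)² = 0.0107;  (1·δy/y)² = (1×0.0712)² = 0.00507;  (3·δp/p)² = (3×0.0172)² = 0.00265
δQ/Q = √(0.0358) = 0.189
Q = 5.82e+08, so δQ = 0.189 × 5.82e+08 = 1.1e+08.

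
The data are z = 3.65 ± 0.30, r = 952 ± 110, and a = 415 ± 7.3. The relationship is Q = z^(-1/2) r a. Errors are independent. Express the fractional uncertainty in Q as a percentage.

Q is a product of powers, so relative uncertainties combine in quadrature:
  (−½·δz/z)² = (-0.5×0.0822)² = 0.00169;  (1·δr/r)² = (1×0.116)² = 0.0134;  (1·δa/a)² = (1×0.0176)² = 0.000309
δQ/Q = √(0.0153) = 0.124

12.4%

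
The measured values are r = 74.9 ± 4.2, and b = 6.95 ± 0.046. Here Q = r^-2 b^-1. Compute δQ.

2.88e-06

Each factor contributes (exponent × relative error)² to (δQ/Q)²:
  (-2·δr/r)² = (-2×0.0561)² = 0.0126;  (-1·δb/b)² = (-1×0.00662)² = 4.38e-05
δQ/Q = √(0.0126) = 0.112
Q = 2.56e-05, so δQ = 0.112 × 2.56e-05 = 2.88e-06.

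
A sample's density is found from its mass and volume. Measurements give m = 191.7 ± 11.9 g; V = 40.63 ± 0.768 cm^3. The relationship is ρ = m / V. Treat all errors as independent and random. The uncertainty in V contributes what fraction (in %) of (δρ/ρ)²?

8.49%

(δρ/ρ)² = (1·δm/m)² + (-1·δV/V)²
  m term: (1×0.0621)² = 0.00385
  V term: (-1×0.0189)² = 0.000357
Total = 0.00421. Share from V = 0.000357/0.00421 = 0.0849.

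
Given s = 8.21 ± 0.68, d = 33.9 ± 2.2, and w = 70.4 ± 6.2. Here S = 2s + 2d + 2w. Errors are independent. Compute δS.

13.2

S is a linear combination, so absolute uncertainties add in quadrature:
  (2·δs)² = 1.85;  (2·δd)² = 19.4;  (2·δw)² = 154
δS = √(175) = 13.2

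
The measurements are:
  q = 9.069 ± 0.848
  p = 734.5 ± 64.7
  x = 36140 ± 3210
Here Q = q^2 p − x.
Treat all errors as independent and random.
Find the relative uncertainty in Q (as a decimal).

0.531

Let w = q^2·p = 60410. δw/w = √((2·δq/q)² + (1·δp/p)²) = √(0.0350 + 0.00776) = 0.207, so δw = 12500.
Q = w − x: δQ = √(δw² + δx²) = √(1.56e+08 + 1.03e+07) = 12900
Q = 24270, so δQ/Q = 12900/24270 = 0.531.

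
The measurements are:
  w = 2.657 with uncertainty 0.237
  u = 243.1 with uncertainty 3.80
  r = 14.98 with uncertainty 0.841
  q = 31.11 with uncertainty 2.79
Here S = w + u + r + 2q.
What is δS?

6.81

Each term contributes (cᵢ δxᵢ)² to (δS)²:
  (δw)² = 0.0562;  (δu)² = 14.4;  (δr)² = 0.707;  (2·δq)² = 31.1
δS = √(46.3) = 6.81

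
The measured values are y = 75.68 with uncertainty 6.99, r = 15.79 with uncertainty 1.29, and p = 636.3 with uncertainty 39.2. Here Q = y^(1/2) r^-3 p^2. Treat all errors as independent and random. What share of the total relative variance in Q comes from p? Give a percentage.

(δQ/Q)² = (½·δy/y)² + (-3·δr/r)² + (2·δp/p)²
  y term: (0.5×0.0924)² = 0.00213
  r term: (-3×0.0817)² = 0.0601
  p term: (2×0.0616)² = 0.0152
Total = 0.0774. Share from p = 0.0152/0.0774 = 0.196.

19.6%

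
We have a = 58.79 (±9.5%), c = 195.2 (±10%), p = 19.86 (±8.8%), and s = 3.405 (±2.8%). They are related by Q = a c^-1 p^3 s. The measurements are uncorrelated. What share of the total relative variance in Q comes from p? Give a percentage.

77.9%

(δQ/Q)² = (1·δa/a)² + (-1·δc/c)² + (3·δp/p)² + (1·δs/s)²
  a term: (1×0.0950)² = 0.00903
  c term: (-1×0.100)² = 0.0100
  p term: (3×0.0880)² = 0.0697
  s term: (1×0.0280)² = 0.000784
Total = 0.0895. Share from p = 0.0697/0.0895 = 0.779.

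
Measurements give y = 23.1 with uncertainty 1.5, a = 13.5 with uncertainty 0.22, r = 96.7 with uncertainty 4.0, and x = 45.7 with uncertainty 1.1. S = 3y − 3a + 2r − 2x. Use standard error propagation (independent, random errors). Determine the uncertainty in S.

9.46

Sums and differences: (δS)² = Σ (cᵢ δxᵢ)².
  (3·δy)² = 20.2;  (3·δa)² = 0.436;  (2·δr)² = 64.0;  (2·δx)² = 4.84
δS = √(89.5) = 9.46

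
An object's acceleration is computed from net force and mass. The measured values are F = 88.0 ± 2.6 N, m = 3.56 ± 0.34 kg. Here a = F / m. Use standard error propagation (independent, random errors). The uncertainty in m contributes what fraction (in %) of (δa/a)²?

91.3%

(δa/a)² = (1·δF/F)² + (-1·δm/m)²
  F term: (1×0.0295)² = 0.000873
  m term: (-1×0.0955)² = 0.00912
Total = 0.00999. Share from m = 0.00912/0.00999 = 0.913.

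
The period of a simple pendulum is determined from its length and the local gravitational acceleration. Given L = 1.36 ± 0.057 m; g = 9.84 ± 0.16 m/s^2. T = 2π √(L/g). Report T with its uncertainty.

2.34 ± 0.0525 s

For a monomial T ∝ L^(1/2), g^(-1/2), fractional errors add in quadrature:
  (½·δL/L)² = (0.5×0.0419)² = 0.000439;  (−½·δg/g)² = (-0.5×0.0163)² = 6.61e-05
δT/T = √(0.000505) = 0.0225
T = 2.34 s, so δT = 0.0225 × 2.34 = 0.0525 s.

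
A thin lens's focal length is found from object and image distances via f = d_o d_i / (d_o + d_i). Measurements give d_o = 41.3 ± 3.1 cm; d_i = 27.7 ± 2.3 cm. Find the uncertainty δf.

∂f/∂d_o = (d_i/(d_o+d_i))² = 0.161;  ∂f/∂d_i = (d_o/(d_o+d_i))² = 0.358
δf = √((∂f/∂d_o · δd_o)² + (∂f/∂d_i · δd_i)²) = √(0.250 + 0.679) = 0.964 cm

0.964 cm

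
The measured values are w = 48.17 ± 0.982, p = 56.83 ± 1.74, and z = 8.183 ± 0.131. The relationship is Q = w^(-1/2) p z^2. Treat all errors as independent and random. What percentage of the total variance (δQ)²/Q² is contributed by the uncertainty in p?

45.4%

(δQ/Q)² = (−½·δw/w)² + (1·δp/p)² + (2·δz/z)²
  w term: (-0.5×0.0204)² = 0.000104
  p term: (1×0.0306)² = 0.000937
  z term: (2×0.0160)² = 0.00103
Total = 0.00207. Share from p = 0.000937/0.00207 = 0.454.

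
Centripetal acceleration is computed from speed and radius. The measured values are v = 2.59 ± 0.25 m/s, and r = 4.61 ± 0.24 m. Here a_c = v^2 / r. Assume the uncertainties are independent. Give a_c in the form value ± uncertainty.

For a monomial a_c ∝ v^2, r^-1, fractional errors add in quadrature:
  (2·δv/v)² = (2×0.0965)² = 0.0373;  (-1·δr/r)² = (-1×0.0521)² = 0.00271
δa_c/a_c = √(0.0400) = 0.200
a_c = 1.46 m/s^2, so δa_c = 0.200 × 1.46 = 0.291 m/s^2.

1.46 ± 0.291 m/s^2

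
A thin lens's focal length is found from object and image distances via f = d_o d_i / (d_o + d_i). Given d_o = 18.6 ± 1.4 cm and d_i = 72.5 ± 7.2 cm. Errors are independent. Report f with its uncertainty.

14.8 ± 0.936 cm

∂f/∂d_o = (d_i/(d_o+d_i))² = 0.633;  ∂f/∂d_i = (d_o/(d_o+d_i))² = 0.0417
δf = √((∂f/∂d_o · δd_o)² + (∂f/∂d_i · δd_i)²) = √(0.786 + 0.0901) = 0.936 cm
f = 14.8 cm.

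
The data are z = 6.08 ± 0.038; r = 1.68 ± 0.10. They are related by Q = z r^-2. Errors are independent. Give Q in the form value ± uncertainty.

2.15 ± 0.257

Q is a product of powers, so relative uncertainties combine in quadrature:
  (1·δz/z)² = (1×0.00625)² = 3.91e-05;  (-2·δr/r)² = (-2×0.0595)² = 0.0142
δQ/Q = √(0.0142) = 0.119
Q = 2.15, so δQ = 0.119 × 2.15 = 0.257.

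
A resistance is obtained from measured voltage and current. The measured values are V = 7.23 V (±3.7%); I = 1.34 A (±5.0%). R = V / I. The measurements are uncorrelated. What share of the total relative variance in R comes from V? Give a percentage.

35.4%

(δR/R)² = (1·δV/V)² + (-1·δI/I)²
  V term: (1×0.0370)² = 0.00137
  I term: (-1×0.0500)² = 0.00250
Total = 0.00387. Share from V = 0.00137/0.00387 = 0.354.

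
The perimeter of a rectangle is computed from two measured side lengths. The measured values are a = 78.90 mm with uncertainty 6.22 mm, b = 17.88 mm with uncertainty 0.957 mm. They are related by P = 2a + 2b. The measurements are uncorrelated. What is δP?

12.6 mm

Each term contributes (cᵢ δxᵢ)² to (δP)²:
  (2·δa)² = 155;  (2·δb)² = 3.66
δP = √(158) = 12.6 mm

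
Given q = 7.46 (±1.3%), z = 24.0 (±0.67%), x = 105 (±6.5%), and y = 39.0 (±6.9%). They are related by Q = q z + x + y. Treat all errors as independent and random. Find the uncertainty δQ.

Let p = q·z = 179. δp/p = √((1·δq/q)² + (1·δz/z)²) = √(0.000169 + 4.49e-05) = 0.0146, so δp = 2.62.
Q = p + x + y: δQ = √(δp² + δx² + δy²) = √(6.86 + 46.6 + 7.24) = 7.79

7.79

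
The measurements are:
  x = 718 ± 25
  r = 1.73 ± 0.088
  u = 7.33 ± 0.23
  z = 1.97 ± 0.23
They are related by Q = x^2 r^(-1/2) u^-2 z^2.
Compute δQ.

Q is a product of powers, so relative uncertainties combine in quadrature:
  (2·δx/x)² = (2×0.0348)² = 0.00485;  (−½·δr/r)² = (-0.5×0.0509)² = 0.000647;  (-2·δu/u)² = (-2×0.0314)² = 0.00394;  (2·δz/z)² = (2×0.117)² = 0.0545
δQ/Q = √(0.0640) = 0.253
Q = 28300, so δQ = 0.253 × 28300 = 7160.

7160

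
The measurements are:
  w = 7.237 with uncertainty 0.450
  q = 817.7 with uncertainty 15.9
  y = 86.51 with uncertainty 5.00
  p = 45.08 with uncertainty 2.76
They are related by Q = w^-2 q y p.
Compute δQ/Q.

0.151

Relative error in a monomial: (δQ/Q)² = Σ (nᵢ · δxᵢ/xᵢ)².
  (-2·δw/w)² = (-2×0.0622)² = 0.0155;  (1·δq/q)² = (1×0.0194)² = 0.000378;  (1·δy/y)² = (1×0.0578)² = 0.00334;  (1·δp/p)² = (1×0.0612)² = 0.00375
δQ/Q = √(0.0229) = 0.151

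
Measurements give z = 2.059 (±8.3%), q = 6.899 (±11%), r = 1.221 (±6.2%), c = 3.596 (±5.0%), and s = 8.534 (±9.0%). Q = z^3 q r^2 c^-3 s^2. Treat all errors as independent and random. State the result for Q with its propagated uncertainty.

Since Q is a product/quotient, work with relative uncertainties:
  (3·δz/z)² = (3×0.0830)² = 0.0620;  (1·δq/q)² = (1×0.110)² = 0.0121;  (2·δr/r)² = (2×0.0620)² = 0.0154;  (-3·δc/c)² = (-3×0.0500)² = 0.0225;  (2·δs/s)² = (2×0.0900)² = 0.0324
δQ/Q = √(0.144) = 0.380
Q = 140.6, so δQ = 0.380 × 140.6 = 53.4.

140.6 ± 53.4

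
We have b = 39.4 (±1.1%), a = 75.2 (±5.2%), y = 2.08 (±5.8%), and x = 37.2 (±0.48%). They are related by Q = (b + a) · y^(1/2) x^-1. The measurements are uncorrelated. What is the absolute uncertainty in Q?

Let u = b + a = 115. δu = √(δb² + δa²) = √(0.188 + 15.3) = 3.93, so δu/u = 0.0343.
Q is then a monomial in u, y, x:
δQ/Q = √((δu/u)² + (½·δy/y)² + (-1·δx/x)²) = √(0.00118 + 0.000841 + 2.3e-05) = 0.0452
Q = 4.44, so δQ = 0.0452 × 4.44 = 0.201.

0.201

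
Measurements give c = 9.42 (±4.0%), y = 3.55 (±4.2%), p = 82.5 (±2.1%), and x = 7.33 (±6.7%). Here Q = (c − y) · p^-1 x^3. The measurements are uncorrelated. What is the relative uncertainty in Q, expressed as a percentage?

Let u = c − y = 5.87. δu = √(δc² + δy²) = √(0.142 + 0.0222) = 0.405, so δu/u = 0.0690.
Q is then a monomial in u, p, x:
δQ/Q = √((δu/u)² + (-1·δp/p)² + (3·δx/x)²) = √(0.00477 + 0.000441 + 0.0404) = 0.214

21.4%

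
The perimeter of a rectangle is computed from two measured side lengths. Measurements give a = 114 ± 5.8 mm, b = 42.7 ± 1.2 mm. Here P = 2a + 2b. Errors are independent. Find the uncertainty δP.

11.8 mm

P is a linear combination, so absolute uncertainties add in quadrature:
  (2·δa)² = 135;  (2·δb)² = 5.76
δP = √(140) = 11.8 mm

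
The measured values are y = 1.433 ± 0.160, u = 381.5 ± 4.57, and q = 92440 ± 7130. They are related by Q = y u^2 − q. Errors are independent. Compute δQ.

24900

Let p = y·u^2 = 208600. δp/p = √((1·δy/y)² + (2·δu/u)²) = √(0.0125 + 0.000574) = 0.114, so δp = 23800.
Q = p − q: δQ = √(δp² + δq²) = √(5.67e+08 + 5.08e+07) = 24900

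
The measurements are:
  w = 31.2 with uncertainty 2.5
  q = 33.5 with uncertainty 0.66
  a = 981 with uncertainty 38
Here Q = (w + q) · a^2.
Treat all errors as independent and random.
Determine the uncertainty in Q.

Let u = w + q = 64.7. δu = √(δw² + δq²) = √(6.25 + 0.436) = 2.59, so δu/u = 0.0400.
Q is then a monomial in u, a:
δQ/Q = √((δu/u)² + (2·δa/a)²) = √(0.00160 + 0.00600) = 0.0872
Q = 6.23e+07, so δQ = 0.0872 × 6.23e+07 = 5.43e+06.

5.43e+06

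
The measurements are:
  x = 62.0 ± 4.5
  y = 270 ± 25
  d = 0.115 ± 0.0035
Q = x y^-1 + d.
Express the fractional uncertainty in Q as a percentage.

Let p = x·y^-1 = 0.230. δp/p = √((1·δx/x)² + (-1·δy/y)²) = √(0.00527 + 0.00857) = 0.118, so δp = 0.0270.
Q = p + d: δQ = √(δp² + δd²) = √(0.000730 + 1.23e-05) = 0.0272
Q = 0.345, so δQ/Q = 0.0272/0.345 = 0.0790.

7.90%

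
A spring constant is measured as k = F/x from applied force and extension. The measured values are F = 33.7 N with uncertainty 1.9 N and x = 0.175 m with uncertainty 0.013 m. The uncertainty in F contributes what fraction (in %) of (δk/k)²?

36.5%

(δk/k)² = (1·δF/F)² + (-1·δx/x)²
  F term: (1×0.0564)² = 0.00318
  x term: (-1×0.0743)² = 0.00552
Total = 0.00870. Share from F = 0.00318/0.00870 = 0.365.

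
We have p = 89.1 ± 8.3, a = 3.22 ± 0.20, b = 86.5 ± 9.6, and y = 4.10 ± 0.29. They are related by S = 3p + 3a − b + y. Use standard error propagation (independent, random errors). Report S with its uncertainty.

Absolute uncertainties add in quadrature for a linear combination:
  (3·δp)² = 620;  (3·δa)² = 0.360;  (δb)² = 92.2;  (δy)² = 0.0841
δS = √(713) = 26.7
S = 195.

195 ± 26.7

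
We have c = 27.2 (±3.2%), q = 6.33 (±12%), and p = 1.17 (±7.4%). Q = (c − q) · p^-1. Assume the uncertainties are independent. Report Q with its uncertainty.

Let u = c − q = 20.9. δu = √(δc² + δq²) = √(0.758 + 0.577) = 1.16, so δu/u = 0.0554.
Q is then a monomial in u, p:
δQ/Q = √((δu/u)² + (-1·δp/p)²) = √(0.00306 + 0.00548) = 0.0924
Q = 17.8, so δQ = 0.0924 × 17.8 = 1.65.

17.8 ± 1.65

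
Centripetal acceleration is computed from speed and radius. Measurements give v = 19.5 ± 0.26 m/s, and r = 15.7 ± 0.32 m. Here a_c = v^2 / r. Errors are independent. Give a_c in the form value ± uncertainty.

Each factor contributes (exponent × relative error)² to (δa_c/a_c)²:
  (2·δv/v)² = (2×0.0133)² = 0.000711;  (-1·δr/r)² = (-1×0.0204)² = 0.000415
δa_c/a_c = √(0.00113) = 0.0336
a_c = 24.2 m/s^2, so δa_c = 0.0336 × 24.2 = 0.813 m/s^2.

24.2 ± 0.813 m/s^2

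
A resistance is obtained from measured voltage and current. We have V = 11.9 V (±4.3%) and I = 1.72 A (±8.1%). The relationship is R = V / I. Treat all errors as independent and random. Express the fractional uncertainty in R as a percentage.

9.17%

Since R is a product/quotient, work with relative uncertainties:
  (1·δV/V)² = (1×0.0430)² = 0.00185;  (-1·δI/I)² = (-1×0.0810)² = 0.00656
δR/R = √(0.00841) = 0.0917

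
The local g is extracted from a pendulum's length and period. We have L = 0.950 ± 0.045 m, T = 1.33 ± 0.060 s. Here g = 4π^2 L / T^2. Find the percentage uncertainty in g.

Each factor contributes (exponent × relative error)² to (δg/g)²:
  (1·δL/L)² = (1×0.0474)² = 0.00224;  (-2·δT/T)² = (-2×0.0451)² = 0.00814
δg/g = √(0.0104) = 0.102

10.2%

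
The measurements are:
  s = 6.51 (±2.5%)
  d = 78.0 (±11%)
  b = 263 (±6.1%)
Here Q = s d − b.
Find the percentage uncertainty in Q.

Let p = s·d = 508. δp/p = √((1·δs/s)² + (1·δd/d)²) = √(0.000625 + 0.0121) = 0.113, so δp = 57.3.
Q = p − b: δQ = √(δp² + δb²) = √(3280 + 257) = 59.5
Q = 245, so δQ/Q = 59.5/245 = 0.243.

24.3%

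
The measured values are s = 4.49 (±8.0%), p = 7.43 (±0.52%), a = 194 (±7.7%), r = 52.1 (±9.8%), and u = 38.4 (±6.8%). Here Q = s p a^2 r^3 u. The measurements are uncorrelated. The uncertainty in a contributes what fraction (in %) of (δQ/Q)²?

19.6%

(δQ/Q)² = (1·δs/s)² + (1·δp/p)² + (2·δa/a)² + (3·δr/r)² + (1·δu/u)²
  s term: (1×0.0800)² = 0.00640
  p term: (1×0.00520)² = 2.7e-05
  a term: (2×0.0770)² = 0.0237
  r term: (3×0.0980)² = 0.0864
  u term: (1×0.0680)² = 0.00462
Total = 0.121. Share from a = 0.0237/0.121 = 0.196.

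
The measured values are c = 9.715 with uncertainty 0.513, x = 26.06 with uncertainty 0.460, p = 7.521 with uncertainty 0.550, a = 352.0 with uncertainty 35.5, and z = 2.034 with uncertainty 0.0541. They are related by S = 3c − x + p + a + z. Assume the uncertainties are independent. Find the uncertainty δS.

35.5

For a sum/difference, combine absolute errors in quadrature:
  (3·δc)² = 2.37;  (δx)² = 0.212;  (δp)² = 0.303;  (δa)² = 1260;  (δz)² = 0.00293
δS = √(1260) = 35.5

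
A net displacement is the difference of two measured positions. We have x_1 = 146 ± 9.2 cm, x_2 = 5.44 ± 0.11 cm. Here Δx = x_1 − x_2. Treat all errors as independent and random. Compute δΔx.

9.20 cm

Absolute uncertainties add in quadrature for a linear combination:
  (δx_1)² = 84.6;  (δx_2)² = 0.0121
δΔx = √(84.7) = 9.20 cm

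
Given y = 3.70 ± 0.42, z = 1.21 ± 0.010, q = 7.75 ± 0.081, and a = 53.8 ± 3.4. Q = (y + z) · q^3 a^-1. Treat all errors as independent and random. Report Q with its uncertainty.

42.5 ± 4.71

Let u = y + z = 4.91. δu = √(δy² + δz²) = √(0.176 + 0.000100) = 0.420, so δu/u = 0.0856.
Q is then a monomial in u, q, a:
δQ/Q = √((δu/u)² + (3·δq/q)² + (-1·δa/a)²) = √(0.00732 + 0.000983 + 0.00399) = 0.111
Q = 42.5, so δQ = 0.111 × 42.5 = 4.71.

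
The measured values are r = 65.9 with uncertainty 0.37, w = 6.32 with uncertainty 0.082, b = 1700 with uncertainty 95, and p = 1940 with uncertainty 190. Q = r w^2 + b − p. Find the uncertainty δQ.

224

Let h = r·w^2 = 2630. δh/h = √((1·δr/r)² + (2·δw/w)²) = √(3.15e-05 + 0.000673) = 0.0265, so δh = 69.9.
Q = h + b − p: δQ = √(δh² + δb² + δp²) = √(4880 + 9020 + 36100) = 224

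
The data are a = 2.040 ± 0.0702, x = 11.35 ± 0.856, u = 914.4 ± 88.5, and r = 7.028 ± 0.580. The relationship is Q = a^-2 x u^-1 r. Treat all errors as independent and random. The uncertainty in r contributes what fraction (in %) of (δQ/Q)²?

(δQ/Q)² = (-2·δa/a)² + (1·δx/x)² + (-1·δu/u)² + (1·δr/r)²
  a term: (-2×0.0344)² = 0.00474
  x term: (1×0.0754)² = 0.00569
  u term: (-1×0.0968)² = 0.00937
  r term: (1×0.0825)² = 0.00681
Total = 0.0266. Share from r = 0.00681/0.0266 = 0.256.

25.6%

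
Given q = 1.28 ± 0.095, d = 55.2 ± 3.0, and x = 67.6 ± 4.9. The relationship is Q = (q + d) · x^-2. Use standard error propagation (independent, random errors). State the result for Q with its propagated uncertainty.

0.0124 ± 0.00191

Let u = q + d = 56.5. δu = √(δq² + δd²) = √(0.00903 + 9.00) = 3.00, so δu/u = 0.0531.
Q is then a monomial in u, x:
δQ/Q = √((δu/u)² + (-2·δx/x)²) = √(0.00282 + 0.0210) = 0.154
Q = 0.0124, so δQ = 0.154 × 0.0124 = 0.00191.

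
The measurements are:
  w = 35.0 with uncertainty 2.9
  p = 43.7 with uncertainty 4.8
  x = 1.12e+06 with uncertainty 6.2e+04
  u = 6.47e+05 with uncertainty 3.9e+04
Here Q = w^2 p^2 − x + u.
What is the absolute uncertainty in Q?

Let h = w^2·p^2 = 2.34e+06. δh/h = √((2·δw/w)² + (2·δp/p)²) = √(0.0275 + 0.0483) = 0.275, so δh = 6.44e+05.
Q = h − x + u: δQ = √(δh² + δx² + δu²) = √(4.14e+11 + 3.84e+09 + 1.52e+09) = 6.48e+05

6.48e+05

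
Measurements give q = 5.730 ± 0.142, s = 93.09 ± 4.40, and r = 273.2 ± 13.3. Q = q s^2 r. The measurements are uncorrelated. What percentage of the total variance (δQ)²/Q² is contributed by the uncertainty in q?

(δQ/Q)² = (1·δq/q)² + (2·δs/s)² + (1·δr/r)²
  q term: (1×0.0248)² = 0.000614
  s term: (2×0.0473)² = 0.00894
  r term: (1×0.0487)² = 0.00237
Total = 0.0119. Share from q = 0.000614/0.0119 = 0.0515.

5.15%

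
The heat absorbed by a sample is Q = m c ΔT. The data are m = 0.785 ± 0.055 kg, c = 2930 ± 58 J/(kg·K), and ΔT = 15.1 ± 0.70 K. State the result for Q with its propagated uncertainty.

Q is a product of powers, so relative uncertainties combine in quadrature:
  (1·δm/m)² = (1×0.0701)² = 0.00491;  (1·δc/c)² = (1×0.0198)² = 0.000392;  (1·δΔT/ΔT)² = (1×0.0464)² = 0.00215
δQ/Q = √(0.00745) = 0.0863
Q = 34700 J, so δQ = 0.0863 × 34700 = 3000 J.

34700 ± 3000 J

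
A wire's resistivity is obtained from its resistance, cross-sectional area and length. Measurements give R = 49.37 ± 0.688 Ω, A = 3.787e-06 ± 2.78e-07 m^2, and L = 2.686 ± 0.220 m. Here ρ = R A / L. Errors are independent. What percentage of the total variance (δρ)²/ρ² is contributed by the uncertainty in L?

(δρ/ρ)² = (1·δR/R)² + (1·δA/A)² + (-1·δL/L)²
  R term: (1×0.0139)² = 0.000194
  A term: (1×0.0734)² = 0.00539
  L term: (-1×0.0819)² = 0.00671
Total = 0.0123. Share from L = 0.00671/0.0123 = 0.546.

54.6%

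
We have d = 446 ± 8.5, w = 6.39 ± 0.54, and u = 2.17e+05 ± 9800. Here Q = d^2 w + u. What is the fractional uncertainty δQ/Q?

0.0795

Let p = d^2·w = 1.27e+06. δp/p = √((2·δd/d)² + (1·δw/w)²) = √(0.00145 + 0.00714) = 0.0927, so δp = 1.18e+05.
Q = p + u: δQ = √(δp² + δu²) = √(1.39e+10 + 9.6e+07) = 1.18e+05
Q = 1.49e+06, so δQ/Q = 1.18e+05/1.49e+06 = 0.0795.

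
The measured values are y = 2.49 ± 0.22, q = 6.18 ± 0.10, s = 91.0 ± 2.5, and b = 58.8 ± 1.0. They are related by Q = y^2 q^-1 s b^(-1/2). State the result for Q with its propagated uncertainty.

11.9 ± 2.14

Products/powers → add relative errors in quadrature, weighted by exponent:
  (2·δy/y)² = (2×0.0884)² = 0.0312;  (-1·δq/q)² = (-1×0.0162)² = 0.000262;  (1·δs/s)² = (1×0.0275)² = 0.000755;  (−½·δb/b)² = (-0.5×0.0170)² = 7.23e-05
δQ/Q = √(0.0323) = 0.180
Q = 11.9, so δQ = 0.180 × 11.9 = 2.14.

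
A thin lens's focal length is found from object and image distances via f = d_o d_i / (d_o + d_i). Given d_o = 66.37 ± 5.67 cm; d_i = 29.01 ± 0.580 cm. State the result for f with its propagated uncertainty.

20.19 ± 0.595 cm

∂f/∂d_o = (d_i/(d_o+d_i))² = 0.0925;  ∂f/∂d_i = (d_o/(d_o+d_i))² = 0.484
δf = √((∂f/∂d_o · δd_o)² + (∂f/∂d_i · δd_i)²) = √(0.275 + 0.0789) = 0.595 cm
f = 20.19 cm.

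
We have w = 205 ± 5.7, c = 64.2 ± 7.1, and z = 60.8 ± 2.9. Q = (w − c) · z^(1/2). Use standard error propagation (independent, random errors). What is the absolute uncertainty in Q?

Let u = w − c = 141. δu = √(δw² + δc²) = √(32.5 + 50.4) = 9.10, so δu/u = 0.0647.
Q is then a monomial in u, z:
δQ/Q = √((δu/u)² + (½·δz/z)²) = √(0.00418 + 0.000569) = 0.0689
Q = 1100, so δQ = 0.0689 × 1100 = 75.7.

75.7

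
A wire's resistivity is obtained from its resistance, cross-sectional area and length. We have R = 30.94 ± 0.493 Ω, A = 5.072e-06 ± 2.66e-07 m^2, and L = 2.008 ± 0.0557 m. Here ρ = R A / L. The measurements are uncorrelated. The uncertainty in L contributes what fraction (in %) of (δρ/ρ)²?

(δρ/ρ)² = (1·δR/R)² + (1·δA/A)² + (-1·δL/L)²
  R term: (1×0.0159)² = 0.000254
  A term: (1×0.0524)² = 0.00275
  L term: (-1×0.0277)² = 0.000769
Total = 0.00377. Share from L = 0.000769/0.00377 = 0.204.

20.4%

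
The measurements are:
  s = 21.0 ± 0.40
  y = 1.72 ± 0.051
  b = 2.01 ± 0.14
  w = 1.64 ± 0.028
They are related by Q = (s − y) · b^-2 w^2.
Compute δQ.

Let u = s − y = 19.3. δu = √(δs² + δy²) = √(0.160 + 0.00260) = 0.403, so δu/u = 0.0209.
Q is then a monomial in u, b, w:
δQ/Q = √((δu/u)² + (-2·δb/b)² + (2·δw/w)²) = √(0.000437 + 0.0194 + 0.00117) = 0.145
Q = 12.8, so δQ = 0.145 × 12.8 = 1.86.

1.86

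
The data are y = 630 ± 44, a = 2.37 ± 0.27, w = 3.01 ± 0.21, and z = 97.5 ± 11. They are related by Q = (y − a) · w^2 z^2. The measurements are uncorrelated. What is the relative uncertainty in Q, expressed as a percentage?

Let u = y − a = 628. δu = √(δy² + δa²) = √(1940 + 0.0729) = 44.0, so δu/u = 0.0701.
Q is then a monomial in u, w, z:
δQ/Q = √((δu/u)² + (2·δw/w)² + (2·δz/z)²) = √(0.00491 + 0.0195 + 0.0509) = 0.274

27.4%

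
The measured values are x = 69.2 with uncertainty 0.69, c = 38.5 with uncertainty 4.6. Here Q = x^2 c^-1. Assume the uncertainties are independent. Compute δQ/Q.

Products/powers → add relative errors in quadrature, weighted by exponent:
  (2·δx/x)² = (2×0.00997)² = 0.000398;  (-1·δc/c)² = (-1×0.119)² = 0.0143
δQ/Q = √(0.0147) = 0.121

0.121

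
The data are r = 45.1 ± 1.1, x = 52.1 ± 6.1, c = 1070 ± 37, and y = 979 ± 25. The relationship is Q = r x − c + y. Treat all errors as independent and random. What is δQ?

285

Let p = r·x = 2350. δp/p = √((1·δr/r)² + (1·δx/x)²) = √(0.000595 + 0.0137) = 0.120, so δp = 281.
Q = p − c + y: δQ = √(δp² + δc² + δy²) = √(79000 + 1370 + 625) = 285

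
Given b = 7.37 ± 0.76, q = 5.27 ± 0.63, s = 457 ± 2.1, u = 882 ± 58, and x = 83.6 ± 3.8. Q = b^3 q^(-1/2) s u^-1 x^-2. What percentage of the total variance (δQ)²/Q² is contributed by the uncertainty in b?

(δQ/Q)² = (3·δb/b)² + (−½·δq/q)² + (1·δs/s)² + (-1·δu/u)² + (-2·δx/x)²
  b term: (3×0.103)² = 0.0957
  q term: (-0.5×0.120)² = 0.00357
  s term: (1×0.00460)² = 2.11e-05
  u term: (-1×0.0658)² = 0.00432
  x term: (-2×0.0455)² = 0.00826
Total = 0.112. Share from b = 0.0957/0.112 = 0.855.

85.5%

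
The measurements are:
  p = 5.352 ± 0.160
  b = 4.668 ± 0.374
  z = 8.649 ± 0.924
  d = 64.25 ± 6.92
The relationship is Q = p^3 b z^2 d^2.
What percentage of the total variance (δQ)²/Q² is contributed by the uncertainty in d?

(δQ/Q)² = (3·δp/p)² + (1·δb/b)² + (2·δz/z)² + (2·δd/d)²
  p term: (3×0.0299)² = 0.00804
  b term: (1×0.0801)² = 0.00642
  z term: (2×0.107)² = 0.0457
  d term: (2×0.108)² = 0.0464
Total = 0.107. Share from d = 0.0464/0.107 = 0.436.

43.6%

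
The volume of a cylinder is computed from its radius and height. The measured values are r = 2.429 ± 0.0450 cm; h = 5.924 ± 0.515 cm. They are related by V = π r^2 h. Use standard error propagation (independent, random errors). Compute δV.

10.4 cm^3

For a monomial V ∝ r^2, h, fractional errors add in quadrature:
  (2·δr/r)² = (2×0.0185)² = 0.00137;  (1·δh/h)² = (1×0.0869)² = 0.00756
δV/V = √(0.00893) = 0.0945
V = 109.8 cm^3, so δV = 0.0945 × 109.8 = 10.4 cm^3.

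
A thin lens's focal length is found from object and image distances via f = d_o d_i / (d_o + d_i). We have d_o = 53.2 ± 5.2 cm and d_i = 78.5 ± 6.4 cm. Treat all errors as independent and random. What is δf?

2.12 cm

∂f/∂d_o = (d_i/(d_o+d_i))² = 0.355;  ∂f/∂d_i = (d_o/(d_o+d_i))² = 0.163
δf = √((∂f/∂d_o · δd_o)² + (∂f/∂d_i · δd_i)²) = √(3.41 + 1.09) = 2.12 cm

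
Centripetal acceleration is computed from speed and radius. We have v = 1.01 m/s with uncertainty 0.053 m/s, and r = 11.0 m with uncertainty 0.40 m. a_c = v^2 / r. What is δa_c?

0.0103 m/s^2

Since a_c is a product/quotient, work with relative uncertainties:
  (2·δv/v)² = (2×0.0525)² = 0.0110;  (-1·δr/r)² = (-1×0.0364)² = 0.00132
δa_c/a_c = √(0.0123) = 0.111
a_c = 0.0927 m/s^2, so δa_c = 0.111 × 0.0927 = 0.0103 m/s^2.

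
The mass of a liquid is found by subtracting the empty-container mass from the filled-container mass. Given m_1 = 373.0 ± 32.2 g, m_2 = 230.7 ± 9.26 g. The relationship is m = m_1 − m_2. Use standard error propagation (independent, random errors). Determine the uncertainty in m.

Each term contributes (cᵢ δxᵢ)² to (δm)²:
  (δm_1)² = 1040;  (δm_2)² = 85.7
δm = √(1120) = 33.5 g

33.5 g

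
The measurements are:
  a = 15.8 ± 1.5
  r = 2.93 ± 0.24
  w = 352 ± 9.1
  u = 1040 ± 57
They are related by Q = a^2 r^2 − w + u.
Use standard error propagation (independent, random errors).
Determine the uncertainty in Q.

541

Let p = a^2·r^2 = 2140. δp/p = √((2·δa/a)² + (2·δr/r)²) = √(0.0361 + 0.0268) = 0.251, so δp = 537.
Q = p − w + u: δQ = √(δp² + δw² + δu²) = √(2.89e+05 + 82.8 + 3250) = 541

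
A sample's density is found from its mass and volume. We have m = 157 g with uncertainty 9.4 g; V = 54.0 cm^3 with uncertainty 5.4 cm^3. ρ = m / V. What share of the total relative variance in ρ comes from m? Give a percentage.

(δρ/ρ)² = (1·δm/m)² + (-1·δV/V)²
  m term: (1×0.0599)² = 0.00358
  V term: (-1×0.100)² = 0.0100
Total = 0.0136. Share from m = 0.00358/0.0136 = 0.264.

26.4%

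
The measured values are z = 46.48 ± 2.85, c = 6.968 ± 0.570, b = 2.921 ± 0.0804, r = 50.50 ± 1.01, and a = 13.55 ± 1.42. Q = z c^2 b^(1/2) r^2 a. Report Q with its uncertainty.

For a monomial Q ∝ z, c^2, b^(1/2), r^2, a, fractional errors add in quadrature:
  (1·δz/z)² = (1×0.0613)² = 0.00376;  (2·δc/c)² = (2×0.0818)² = 0.0268;  (½·δb/b)² = (0.5×0.0275)² = 0.000189;  (2·δr/r)² = (2×0.0200)² = 0.00160;  (1·δa/a)² = (1×0.105)² = 0.0110
δQ/Q = √(0.0433) = 0.208
Q = 1.333e+08, so δQ = 0.208 × 1.333e+08 = 2.77e+07.

(1.333 ± 0.277) × 10^8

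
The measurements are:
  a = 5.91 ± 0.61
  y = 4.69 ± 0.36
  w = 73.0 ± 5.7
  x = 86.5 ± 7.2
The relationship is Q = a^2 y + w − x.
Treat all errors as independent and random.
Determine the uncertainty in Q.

37.2

Let p = a^2·y = 164. δp/p = √((2·δa/a)² + (1·δy/y)²) = √(0.0426 + 0.00589) = 0.220, so δp = 36.1.
Q = p + w − x: δQ = √(δp² + δw² + δx²) = √(1300 + 32.5 + 51.8) = 37.2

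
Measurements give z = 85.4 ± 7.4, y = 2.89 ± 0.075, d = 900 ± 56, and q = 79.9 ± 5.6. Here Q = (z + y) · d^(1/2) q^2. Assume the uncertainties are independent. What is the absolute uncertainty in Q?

2.81e+06

Let u = z + y = 88.3. δu = √(δz² + δy²) = √(54.8 + 0.00562) = 7.40, so δu/u = 0.0838.
Q is then a monomial in u, d, q:
δQ/Q = √((δu/u)² + (½·δd/d)² + (2·δq/q)²) = √(0.00703 + 0.000968 + 0.0196) = 0.166
Q = 1.69e+07, so δQ = 0.166 × 1.69e+07 = 2.81e+06.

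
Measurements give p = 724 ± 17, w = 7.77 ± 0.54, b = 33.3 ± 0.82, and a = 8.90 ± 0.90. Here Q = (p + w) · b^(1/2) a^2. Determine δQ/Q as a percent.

20.4%

Let u = p + w = 732. δu = √(δp² + δw²) = √(289 + 0.292) = 17.0, so δu/u = 0.0232.
Q is then a monomial in u, b, a:
δQ/Q = √((δu/u)² + (½·δb/b)² + (2·δa/a)²) = √(0.000540 + 0.000152 + 0.0409) = 0.204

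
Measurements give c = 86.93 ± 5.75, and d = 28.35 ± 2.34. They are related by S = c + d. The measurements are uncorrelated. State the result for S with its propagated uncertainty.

115.3 ± 6.21

Sums and differences: (δS)² = Σ (cᵢ δxᵢ)².
  (δc)² = 33.1;  (δd)² = 5.48
δS = √(38.5) = 6.21
S = 115.3.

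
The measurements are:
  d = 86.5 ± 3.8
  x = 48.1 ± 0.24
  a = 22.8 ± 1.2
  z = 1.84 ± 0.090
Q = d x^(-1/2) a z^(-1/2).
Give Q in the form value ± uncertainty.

Products/powers → add relative errors in quadrature, weighted by exponent:
  (1·δd/d)² = (1×0.0439)² = 0.00193;  (−½·δx/x)² = (-0.5×0.00499)² = 6.22e-06;  (1·δa/a)² = (1×0.0526)² = 0.00277;  (−½·δz/z)² = (-0.5×0.0489)² = 0.000598
δQ/Q = √(0.00530) = 0.0728
Q = 210, so δQ = 0.0728 × 210 = 15.3.

210 ± 15.3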